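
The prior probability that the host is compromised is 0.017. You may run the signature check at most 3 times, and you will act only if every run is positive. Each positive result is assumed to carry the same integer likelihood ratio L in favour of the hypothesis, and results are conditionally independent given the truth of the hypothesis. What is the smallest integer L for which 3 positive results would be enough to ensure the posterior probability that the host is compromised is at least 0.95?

Prior odds = 0.017/0.983 = 17/983.
Target odds = 0.95/0.05 = 19.
Need L³ ≥ 19 ÷ (17/983) = 18677/17.
10³ = 1000 < 18677/17 ≤ 1331 = 11³, so L = 11.

11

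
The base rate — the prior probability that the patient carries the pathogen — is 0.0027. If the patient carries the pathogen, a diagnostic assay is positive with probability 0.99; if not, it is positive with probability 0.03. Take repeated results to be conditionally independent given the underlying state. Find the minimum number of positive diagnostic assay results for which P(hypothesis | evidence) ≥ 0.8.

3

Prior odds: 0.0027 ÷ 0.9973 = 27/9973.
Likelihood ratio of a positive = 0.99/0.03 = 33.
Target posterior odds = 0.8/0.2 = 4.
Require 33ⁿ ≥ 4 ÷ (27/9973) = 39892/27.
33² = 1089 falls short of 39892/27 but 33³ = 35937 reaches it, so n = 3.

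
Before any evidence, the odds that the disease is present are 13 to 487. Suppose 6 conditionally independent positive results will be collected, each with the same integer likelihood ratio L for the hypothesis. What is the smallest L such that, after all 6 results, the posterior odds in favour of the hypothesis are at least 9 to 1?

3

Prior odds = 13/487.
Target odds = 9.
Need L⁶ ≥ 9 ÷ (13/487) = 4383/13.
2⁶ = 64 < 4383/13 ≤ 729 = 3⁶, so L = 3.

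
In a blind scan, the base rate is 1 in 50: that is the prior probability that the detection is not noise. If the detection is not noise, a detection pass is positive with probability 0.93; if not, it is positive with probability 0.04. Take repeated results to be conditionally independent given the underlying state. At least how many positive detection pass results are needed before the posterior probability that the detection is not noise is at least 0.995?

Prior odds: 0.02 ÷ 0.98 = 1/49.
Likelihood ratio of a positive = 0.93/0.04 = 23.25.
Target odds: 0.995 ÷ 0.005 = 199.
Require 23.25ⁿ ≥ 199 ÷ (1/49) = 9751.
23.25² = 540.5625 falls short of 9751 but 23.25³ = 804357/64 reaches it, so n = 3.

3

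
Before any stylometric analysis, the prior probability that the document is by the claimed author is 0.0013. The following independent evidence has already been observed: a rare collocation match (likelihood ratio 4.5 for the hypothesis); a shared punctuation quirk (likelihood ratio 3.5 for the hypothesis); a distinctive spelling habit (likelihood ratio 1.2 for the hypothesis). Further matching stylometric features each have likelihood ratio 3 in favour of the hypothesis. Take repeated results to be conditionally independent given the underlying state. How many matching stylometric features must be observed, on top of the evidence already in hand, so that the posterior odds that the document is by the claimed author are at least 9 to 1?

Prior odds = 0.0013/0.9987 = 13/9987.
Combined Bayes factor of the evidence already in hand = 4.5 × 3.5 × 1.2 = 18.9.
Odds after that evidence = (13/9987) × 18.9 = 819/33290.
Target odds = 9.
Need 3ⁿ ≥ 9 ÷ (819/33290) = 33290/91.
3⁵ = 243 falls short of 33290/91 but 3⁶ = 729 reaches it, so n = 6.

6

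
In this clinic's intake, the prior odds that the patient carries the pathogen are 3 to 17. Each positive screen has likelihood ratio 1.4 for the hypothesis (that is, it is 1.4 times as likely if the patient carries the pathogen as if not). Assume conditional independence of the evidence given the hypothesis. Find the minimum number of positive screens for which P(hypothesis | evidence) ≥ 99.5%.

21

Prior odds = 3/17.
Likelihood ratio per positive screen = 1.4.
Target odds: 0.995 ÷ 0.005 = 199.
Require 1.4ⁿ ≥ 199 ÷ (3/17) = 3383/3.
1.4²⁰ ≈836.683 falls short of 3383/3 but 1.4²¹ ≈1171.36 reaches it, so n = 21.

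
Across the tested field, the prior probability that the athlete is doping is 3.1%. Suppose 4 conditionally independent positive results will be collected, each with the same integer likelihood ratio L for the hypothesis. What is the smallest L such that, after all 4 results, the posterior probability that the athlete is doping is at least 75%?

Prior odds = 0.031/0.969 = 31/969.
Target odds = 0.75/0.25 = 3.
Need L⁴ ≥ 3 ÷ (31/969) = 2907/31.
3⁴ = 81 < 2907/31 ≤ 256 = 4⁴, so L = 4.

4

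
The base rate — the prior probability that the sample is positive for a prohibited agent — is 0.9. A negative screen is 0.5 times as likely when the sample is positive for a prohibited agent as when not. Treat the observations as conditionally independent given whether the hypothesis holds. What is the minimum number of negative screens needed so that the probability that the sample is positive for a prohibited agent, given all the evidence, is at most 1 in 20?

8

Prior odds = 0.9/0.1 = 9.
Likelihood ratio per negative screen = 0.5.
Target posterior odds = 0.05/0.95 = 1/19.
Require 0.5ⁿ ≤ 1/19 ÷ 9 = 1/171.
0.5⁷ = 0.0078125 is still above 1/171 but 0.5⁸ = 0.00390625 is at or below it, so n = 8.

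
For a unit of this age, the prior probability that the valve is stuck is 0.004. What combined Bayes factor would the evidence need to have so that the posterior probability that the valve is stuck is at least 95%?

Prior odds = 0.004/0.996 = 1/249.
Target odds = 0.95/0.05 = 19.
Required Bayes factor = 19 ÷ (1/249) = 4731.

4731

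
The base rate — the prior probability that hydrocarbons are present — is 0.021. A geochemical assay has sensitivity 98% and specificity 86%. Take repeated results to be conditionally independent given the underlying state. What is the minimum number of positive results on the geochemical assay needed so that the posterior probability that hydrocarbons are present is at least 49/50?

4

Prior odds = 0.021/0.979 = 21/979.
False-positive rate = 1 − 0.86 = 0.14; likelihood ratio of a positive = 0.98/0.14 = 7.
Target odds: 0.98 ÷ 0.02 = 49.
Need (21/979) × 7ⁿ ≥ 49, i.e. 7ⁿ ≥ 6853/3.
7³ = 343 falls short of 6853/3 but 7⁴ = 2401 reaches it, so n = 4.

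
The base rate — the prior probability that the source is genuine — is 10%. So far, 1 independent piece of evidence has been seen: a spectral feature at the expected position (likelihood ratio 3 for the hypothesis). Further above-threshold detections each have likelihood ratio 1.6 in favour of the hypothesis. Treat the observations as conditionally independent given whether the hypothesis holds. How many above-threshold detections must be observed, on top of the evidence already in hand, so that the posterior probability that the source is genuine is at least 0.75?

Prior odds = 0.1/0.9 = 1/9.
Bayes factor of the evidence already in hand = 3.
Odds after that evidence = (1/9) × 3 = 1/3.
Target odds = 0.75/0.25 = 3.
Need 1.6ⁿ ≥ 3 ÷ (1/3) = 9.
1.6⁴ = 6.5536 falls short of 9 but 1.6⁵ = 10.48576 reaches it, so n = 5.

5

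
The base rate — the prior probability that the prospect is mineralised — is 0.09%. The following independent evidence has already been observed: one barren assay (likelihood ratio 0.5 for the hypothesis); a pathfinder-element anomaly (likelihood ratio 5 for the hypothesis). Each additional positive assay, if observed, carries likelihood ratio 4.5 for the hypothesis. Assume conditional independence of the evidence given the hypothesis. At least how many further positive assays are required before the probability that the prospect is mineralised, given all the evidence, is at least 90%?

Prior odds = 0.0009/0.9991 = 9/9991.
Combined Bayes factor of the evidence already in hand = 0.5 × 5 = 2.5.
Odds after that evidence = (9/9991) × 2.5 = 45/19982.
Target odds = 0.9/0.1 = 9.
Need 4.5ⁿ ≥ 9 ÷ (45/19982) = 3996.4.
4.5⁵ = 1845.28125 falls short of 3996.4 but 4.5⁶ = 8303.765625 reaches it, so n = 6.

6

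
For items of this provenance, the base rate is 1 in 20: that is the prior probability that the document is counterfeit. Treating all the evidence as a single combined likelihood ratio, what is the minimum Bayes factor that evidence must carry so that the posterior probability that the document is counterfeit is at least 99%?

Prior odds = 0.05/0.95 = 1/19.
Target odds = 0.99/0.01 = 99.
Required Bayes factor = 99 ÷ (1/19) = 1881.

1881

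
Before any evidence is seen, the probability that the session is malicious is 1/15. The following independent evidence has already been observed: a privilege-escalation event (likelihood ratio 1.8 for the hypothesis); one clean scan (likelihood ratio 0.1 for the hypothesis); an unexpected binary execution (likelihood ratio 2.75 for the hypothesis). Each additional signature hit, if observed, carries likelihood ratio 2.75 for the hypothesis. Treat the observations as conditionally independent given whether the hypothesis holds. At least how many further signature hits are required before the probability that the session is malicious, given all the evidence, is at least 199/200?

Prior odds = (1/15)/(14/15) = 1/14.
Combined Bayes factor of the evidence already in hand = 1.8 × 0.1 × 2.75 = 0.495.
Odds after that evidence = (1/14) × 0.495 = 99/2800.
Target odds = 0.995/0.005 = 199.
Need 2.75ⁿ ≥ 199 ÷ (99/2800) = 557200/99.
2.75⁸ = 214358881/65536 falls short of 557200/99 but 2.75⁹ ≈8994.86 reaches it, so n = 9.

9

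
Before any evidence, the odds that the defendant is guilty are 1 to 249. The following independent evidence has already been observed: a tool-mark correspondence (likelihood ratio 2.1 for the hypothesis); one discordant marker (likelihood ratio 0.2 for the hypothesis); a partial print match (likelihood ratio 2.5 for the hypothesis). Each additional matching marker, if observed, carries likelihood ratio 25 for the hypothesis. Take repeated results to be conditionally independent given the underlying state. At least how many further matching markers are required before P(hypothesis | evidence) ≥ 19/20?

3

Prior odds = 1/249.
Combined Bayes factor of the evidence already in hand = 2.1 × 0.2 × 2.5 = 1.05.
Odds after that evidence = (1/249) × 1.05 = 7/1660.
Target odds = 0.95/0.05 = 19.
Need 25ⁿ ≥ 19 ÷ (7/1660) = 31540/7.
25² = 625 falls short of 31540/7 but 25³ = 15625 reaches it, so n = 3.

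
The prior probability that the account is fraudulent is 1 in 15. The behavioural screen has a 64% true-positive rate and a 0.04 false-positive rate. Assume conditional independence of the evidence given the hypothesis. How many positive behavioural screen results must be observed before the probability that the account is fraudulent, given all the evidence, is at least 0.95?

3

Prior odds: (1/15) ÷ (14/15) = 1/14.
Likelihood ratio of a positive result = 0.64/0.04 = 16.
Target odds: 0.95 ÷ 0.05 = 19.
Need (1/14) × 16ⁿ ≥ 19, i.e. 16ⁿ ≥ 266.
16² = 256 falls short of 266 but 16³ = 4096 reaches it, so n = 3.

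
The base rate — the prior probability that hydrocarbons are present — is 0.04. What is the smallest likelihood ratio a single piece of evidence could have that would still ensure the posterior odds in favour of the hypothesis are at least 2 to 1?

Prior odds = 0.04/0.96 = 1/24.
Target odds = 2.
Required Bayes factor = 2 ÷ (1/24) = 48.

48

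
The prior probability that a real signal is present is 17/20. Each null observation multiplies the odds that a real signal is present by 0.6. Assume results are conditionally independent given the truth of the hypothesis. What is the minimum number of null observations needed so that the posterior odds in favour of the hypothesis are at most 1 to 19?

Prior odds: 0.85 ÷ 0.15 = 17/3.
Likelihood ratio per null observation = 0.6.
Target odds = 1/19.
Require 0.6ⁿ ≤ 1/19 ÷ (17/3) = 3/323.
0.6⁹ = 19683/1953125 is still above 3/323 but 0.6¹⁰ = 59049/9765625 is at or below it, so n = 10.

10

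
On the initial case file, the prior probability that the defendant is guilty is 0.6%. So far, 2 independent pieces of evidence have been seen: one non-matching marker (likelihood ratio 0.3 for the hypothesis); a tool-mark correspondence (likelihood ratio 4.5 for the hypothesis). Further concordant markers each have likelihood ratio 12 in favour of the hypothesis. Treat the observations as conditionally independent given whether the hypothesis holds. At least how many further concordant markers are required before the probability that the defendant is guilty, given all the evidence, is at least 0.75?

Prior odds = 0.006/0.994 = 3/497.
Combined Bayes factor of the evidence already in hand = 0.3 × 4.5 = 1.35.
Odds after that evidence = (3/497) × 1.35 = 81/9940.
Target odds = 0.75/0.25 = 3.
Need 12ⁿ ≥ 3 ÷ (81/9940) = 9940/27.
12² = 144 falls short of 9940/27 but 12³ = 1728 reaches it, so n = 3.

3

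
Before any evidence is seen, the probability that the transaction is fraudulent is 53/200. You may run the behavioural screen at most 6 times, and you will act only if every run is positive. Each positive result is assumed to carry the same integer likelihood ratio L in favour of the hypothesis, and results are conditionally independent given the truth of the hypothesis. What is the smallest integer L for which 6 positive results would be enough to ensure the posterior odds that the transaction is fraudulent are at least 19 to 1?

2

Prior odds = 0.265/0.735 = 53/147.
Target odds = 19.
Need L⁶ ≥ 19 ÷ (53/147) = 2793/53.
1⁶ = 1 < 2793/53 ≤ 64 = 2⁶, so L = 2.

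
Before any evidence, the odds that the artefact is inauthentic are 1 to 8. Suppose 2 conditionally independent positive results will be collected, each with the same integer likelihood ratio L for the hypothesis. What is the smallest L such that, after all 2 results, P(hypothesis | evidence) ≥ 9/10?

Prior odds = 0.125.
Target odds = 0.9/0.1 = 9.
Need L² ≥ 9 ÷ 0.125 = 72.
8² = 64 < 72 ≤ 81 = 9², so L = 9.

9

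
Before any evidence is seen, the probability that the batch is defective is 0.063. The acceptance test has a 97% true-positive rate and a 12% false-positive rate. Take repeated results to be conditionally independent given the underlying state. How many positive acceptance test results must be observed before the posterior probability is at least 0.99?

4

Prior odds = 0.063/0.937 = 63/937.
Likelihood ratio of a positive result = 0.97/0.12 = 97/12.
Target odds: 0.99 ÷ 0.01 = 99.
Require (97/12)ⁿ ≥ 99 ÷ (63/937) = 10307/7.
(97/12)³ = 912673/1728 falls short of 10307/7 but (97/12)⁴ = 88529281/20736 reaches it, so n = 4.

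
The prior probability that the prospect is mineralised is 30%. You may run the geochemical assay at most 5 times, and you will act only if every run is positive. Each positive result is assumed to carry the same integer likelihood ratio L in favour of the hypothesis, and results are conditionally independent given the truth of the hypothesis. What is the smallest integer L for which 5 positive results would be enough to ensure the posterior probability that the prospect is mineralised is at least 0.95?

Prior odds = 0.3/0.7 = 3/7.
Target odds = 0.95/0.05 = 19.
Need L⁵ ≥ 19 ÷ (3/7) = 133/3.
2⁵ = 32 < 133/3 ≤ 243 = 3⁵, so L = 3.

3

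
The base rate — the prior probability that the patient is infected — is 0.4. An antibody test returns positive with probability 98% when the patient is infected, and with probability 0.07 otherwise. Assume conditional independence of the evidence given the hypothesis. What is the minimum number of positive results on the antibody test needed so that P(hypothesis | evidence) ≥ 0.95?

2

Prior odds: 0.4 ÷ 0.6 = 2/3.
Likelihood ratio of a positive result = 0.98/0.07 = 14.
Target posterior odds = 0.95/0.05 = 19.
Require 14ⁿ ≥ 19 ÷ (2/3) = 28.5.
14¹ = 14 falls short of 28.5 but 14² = 196 reaches it, so n = 2.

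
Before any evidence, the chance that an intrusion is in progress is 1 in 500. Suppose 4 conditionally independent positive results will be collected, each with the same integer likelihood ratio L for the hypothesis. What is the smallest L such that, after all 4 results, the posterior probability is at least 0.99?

Prior odds = 0.002/0.998 = 1/499.
Target odds = 0.99/0.01 = 99.
Need L⁴ ≥ 99 ÷ (1/499) = 49401.
14⁴ = 38416 < 49401 ≤ 50625 = 15⁴, so L = 15.

15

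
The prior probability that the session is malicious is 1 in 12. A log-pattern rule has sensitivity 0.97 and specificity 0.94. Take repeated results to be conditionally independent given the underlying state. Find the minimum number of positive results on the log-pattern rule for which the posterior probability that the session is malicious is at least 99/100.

3

Prior odds: (1/12) ÷ (11/12) = 1/11.
False-positive rate = 1 − 0.94 = 0.06; likelihood ratio of a positive = 0.97/0.06 = 97/6.
Target posterior odds = 0.99/0.01 = 99.
Need (1/11) × (97/6)ⁿ ≥ 99, i.e. (97/6)ⁿ ≥ 1089.
(97/6)² = 9409/36 falls short of 1089 but (97/6)³ = 912673/216 reaches it, so n = 3.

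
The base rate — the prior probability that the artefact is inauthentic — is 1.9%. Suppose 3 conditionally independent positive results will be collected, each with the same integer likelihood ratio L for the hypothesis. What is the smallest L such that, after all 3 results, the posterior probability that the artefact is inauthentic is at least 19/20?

Prior odds = 0.019/0.981 = 19/981.
Target odds = 0.95/0.05 = 19.
Need L³ ≥ 19 ÷ (19/981) = 981.
9³ = 729 < 981 ≤ 1000 = 10³, so L = 10.

10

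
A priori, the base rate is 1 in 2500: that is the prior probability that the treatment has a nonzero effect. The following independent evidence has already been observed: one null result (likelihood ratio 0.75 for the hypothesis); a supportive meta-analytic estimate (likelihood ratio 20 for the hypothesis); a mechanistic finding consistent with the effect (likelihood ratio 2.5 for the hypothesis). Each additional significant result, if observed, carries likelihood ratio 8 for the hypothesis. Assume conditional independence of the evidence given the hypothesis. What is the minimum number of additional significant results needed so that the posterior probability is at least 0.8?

3

Prior odds = 0.0004/0.9996 = 1/2499.
Combined Bayes factor of the evidence already in hand = 0.75 × 20 × 2.5 = 37.5.
Odds after that evidence = (1/2499) × 37.5 = 25/1666.
Target odds = 0.8/0.2 = 4.
Need 8ⁿ ≥ 4 ÷ (25/1666) = 266.56.
8² = 64 falls short of 266.56 but 8³ = 512 reaches it, so n = 3.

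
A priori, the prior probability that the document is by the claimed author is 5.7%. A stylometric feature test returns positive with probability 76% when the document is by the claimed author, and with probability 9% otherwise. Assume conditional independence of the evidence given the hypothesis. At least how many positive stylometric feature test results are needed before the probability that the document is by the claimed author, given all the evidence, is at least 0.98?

4

Prior odds = 0.057/0.943 = 57/943.
Likelihood ratio of a positive result = 0.76/0.09 = 76/9.
Target posterior odds = 0.98/0.02 = 49.
Require (76/9)ⁿ ≥ 49 ÷ (57/943) = 46207/57.
(76/9)³ = 438976/729 falls short of 46207/57 but (76/9)⁴ = 33362176/6561 reaches it, so n = 4.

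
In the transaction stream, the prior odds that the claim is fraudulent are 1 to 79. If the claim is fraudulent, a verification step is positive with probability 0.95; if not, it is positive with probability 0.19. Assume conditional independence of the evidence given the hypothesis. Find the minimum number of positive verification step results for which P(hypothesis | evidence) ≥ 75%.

Prior odds = 1/79.
Likelihood ratio of a positive = 0.95/0.19 = 5.
Target odds: 0.75 ÷ 0.25 = 3.
Need (1/79) × 5ⁿ ≥ 3, i.e. 5ⁿ ≥ 237.
5³ = 125 falls short of 237 but 5⁴ = 625 reaches it, so n = 4.

4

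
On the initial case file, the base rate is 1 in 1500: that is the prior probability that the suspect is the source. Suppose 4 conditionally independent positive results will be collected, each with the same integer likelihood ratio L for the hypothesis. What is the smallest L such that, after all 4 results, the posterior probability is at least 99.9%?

Prior odds = (1/1500)/(1499/1500) = 1/1499.
Target odds = 0.999/0.001 = 999.
Need L⁴ ≥ 999 ÷ (1/1499) = 1497501.
34⁴ = 1336336 < 1497501 ≤ 1500625 = 35⁴, so L = 35.

35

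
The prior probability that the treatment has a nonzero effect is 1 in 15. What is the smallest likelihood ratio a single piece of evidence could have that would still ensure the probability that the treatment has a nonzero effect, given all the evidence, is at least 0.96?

Prior odds = (1/15)/(14/15) = 1/14.
Target odds = 0.96/0.04 = 24.
Required Bayes factor = 24 ÷ (1/14) = 336.

336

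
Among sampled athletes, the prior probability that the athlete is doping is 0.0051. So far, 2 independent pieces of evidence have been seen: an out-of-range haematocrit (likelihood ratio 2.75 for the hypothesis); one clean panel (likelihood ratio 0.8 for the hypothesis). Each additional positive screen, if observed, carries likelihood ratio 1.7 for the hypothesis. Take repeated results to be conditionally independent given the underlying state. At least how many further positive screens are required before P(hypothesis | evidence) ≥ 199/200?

Prior odds = 0.0051/0.9949 = 51/9949.
Combined Bayes factor of the evidence already in hand = 2.75 × 0.8 = 2.2.
Odds after that evidence = (51/9949) × 2.2 = 561/49745.
Target odds = 0.995/0.005 = 199.
Need 1.7ⁿ ≥ 199 ÷ (561/49745) = 9899255/561.
1.7¹⁸ ≈14063.1 falls short of 9899255/561 but 1.7¹⁹ ≈23907.2 reaches it, so n = 19.

19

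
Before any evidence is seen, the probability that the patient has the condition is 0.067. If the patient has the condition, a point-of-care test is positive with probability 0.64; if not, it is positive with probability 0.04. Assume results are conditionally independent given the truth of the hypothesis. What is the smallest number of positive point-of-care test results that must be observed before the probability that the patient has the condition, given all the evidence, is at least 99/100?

Prior odds = 0.067/0.933 = 67/933.
Likelihood ratio of a positive = 0.64/0.04 = 16.
Target odds: 0.99 ÷ 0.01 = 99.
Need (67/933) × 16ⁿ ≥ 99, i.e. 16ⁿ ≥ 92367/67.
16² = 256 falls short of 92367/67 but 16³ = 4096 reaches it, so n = 3.

3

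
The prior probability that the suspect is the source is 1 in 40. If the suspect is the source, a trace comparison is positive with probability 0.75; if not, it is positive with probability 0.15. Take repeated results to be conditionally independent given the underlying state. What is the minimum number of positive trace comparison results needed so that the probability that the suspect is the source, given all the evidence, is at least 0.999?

Prior odds: 0.025 ÷ 0.975 = 1/39.
Likelihood ratio of a positive = 0.75/0.15 = 5.
Target odds: 0.999 ÷ 0.001 = 999.
Require 5ⁿ ≥ 999 ÷ (1/39) = 38961.
5⁶ = 15625 falls short of 38961 but 5⁷ = 78125 reaches it, so n = 7.

7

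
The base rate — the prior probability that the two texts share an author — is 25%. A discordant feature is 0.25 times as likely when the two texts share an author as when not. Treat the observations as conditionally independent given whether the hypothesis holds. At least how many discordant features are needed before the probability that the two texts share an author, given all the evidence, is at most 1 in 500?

4

Prior odds = 0.25/0.75 = 1/3.
Likelihood ratio per discordant feature = 0.25.
Target posterior odds = 0.002/0.998 = 1/499.
Need (1/3) × 0.25ⁿ ≤ 1/499, i.e. 0.25ⁿ ≤ 3/499.
0.25³ = 0.015625 is still above 3/499 but 0.25⁴ = 0.00390625 is at or below it, so n = 4.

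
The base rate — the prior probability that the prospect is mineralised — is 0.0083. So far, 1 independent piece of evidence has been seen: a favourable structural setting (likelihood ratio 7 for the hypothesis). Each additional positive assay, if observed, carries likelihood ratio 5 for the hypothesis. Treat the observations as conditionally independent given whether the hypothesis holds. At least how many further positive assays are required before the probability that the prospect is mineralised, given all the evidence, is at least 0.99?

Prior odds = 0.0083/0.9917 = 83/9917.
Bayes factor of the evidence already in hand = 7.
Odds after that evidence = (83/9917) × 7 = 581/9917.
Target odds = 0.99/0.01 = 99.
Need 5ⁿ ≥ 99 ÷ (581/9917) = 981783/581.
5⁴ = 625 falls short of 981783/581 but 5⁵ = 3125 reaches it, so n = 5.

5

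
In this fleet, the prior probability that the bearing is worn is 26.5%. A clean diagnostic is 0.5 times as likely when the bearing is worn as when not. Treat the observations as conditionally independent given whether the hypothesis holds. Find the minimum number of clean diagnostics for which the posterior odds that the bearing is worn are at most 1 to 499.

Prior odds = 0.265/0.735 = 53/147.
Likelihood ratio per clean diagnostic = 0.5.
Target odds = 1/499.
Need (53/147) × 0.5ⁿ ≤ 1/499, i.e. 0.5ⁿ ≤ 147/26447.
0.5⁷ = 0.0078125 is still above 147/26447 but 0.5⁸ = 0.00390625 is at or below it, so n = 8.

8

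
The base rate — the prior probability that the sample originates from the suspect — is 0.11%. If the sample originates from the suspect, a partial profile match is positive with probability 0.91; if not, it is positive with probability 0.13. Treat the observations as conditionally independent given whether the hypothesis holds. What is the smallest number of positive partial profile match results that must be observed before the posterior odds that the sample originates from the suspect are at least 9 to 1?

5

Prior odds: 0.0011 ÷ 0.9989 = 11/9989.
Likelihood ratio of a positive = 0.91/0.13 = 7.
Target odds = 9.
Require 7ⁿ ≥ 9 ÷ (11/9989) = 89901/11.
7⁴ = 2401 falls short of 89901/11 but 7⁵ = 16807 reaches it, so n = 5.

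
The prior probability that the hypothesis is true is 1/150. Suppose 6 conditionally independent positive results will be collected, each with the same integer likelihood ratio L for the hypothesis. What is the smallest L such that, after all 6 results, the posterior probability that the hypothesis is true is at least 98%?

Prior odds = (1/150)/(149/150) = 1/149.
Target odds = 0.98/0.02 = 49.
Need L⁶ ≥ 49 ÷ (1/149) = 7301.
4⁶ = 4096 < 7301 ≤ 15625 = 5⁶, so L = 5.

5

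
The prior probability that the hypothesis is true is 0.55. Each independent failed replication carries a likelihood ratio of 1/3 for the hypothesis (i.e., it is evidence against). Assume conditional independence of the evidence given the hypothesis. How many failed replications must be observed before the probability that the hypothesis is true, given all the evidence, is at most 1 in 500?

6

Prior odds: 0.55 ÷ 0.45 = 11/9.
Likelihood ratio per failed replication = 1/3.
Target posterior odds = 0.002/0.998 = 1/499.
Need (11/9) × (1/3)ⁿ ≤ 1/499, i.e. (1/3)ⁿ ≤ 9/5489.
(1/3)⁵ = 1/243 is still above 9/5489 but (1/3)⁶ = 1/729 is at or below it, so n = 6.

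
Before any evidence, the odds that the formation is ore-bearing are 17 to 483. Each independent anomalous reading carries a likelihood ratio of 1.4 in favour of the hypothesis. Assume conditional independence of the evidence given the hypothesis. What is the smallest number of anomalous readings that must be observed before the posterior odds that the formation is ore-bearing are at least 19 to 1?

Prior odds = 17/483.
Likelihood ratio per anomalous reading = 1.4.
Target odds = 19.
Need (17/483) × 1.4ⁿ ≥ 19, i.e. 1.4ⁿ ≥ 9177/17.
1.4¹⁸ ≈426.879 falls short of 9177/17 but 1.4¹⁹ ≈597.63 reaches it, so n = 19.

19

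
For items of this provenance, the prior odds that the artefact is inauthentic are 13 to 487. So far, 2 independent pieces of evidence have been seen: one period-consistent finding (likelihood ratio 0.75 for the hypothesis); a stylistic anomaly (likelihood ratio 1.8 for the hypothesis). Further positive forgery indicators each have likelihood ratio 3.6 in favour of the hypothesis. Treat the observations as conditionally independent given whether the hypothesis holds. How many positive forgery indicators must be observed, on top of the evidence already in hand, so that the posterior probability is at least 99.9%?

Prior odds = 13/487.
Combined Bayes factor of the evidence already in hand = 0.75 × 1.8 = 1.35.
Odds after that evidence = (13/487) × 1.35 = 351/9740.
Target odds = 0.999/0.001 = 999.
Need 3.6ⁿ ≥ 999 ÷ (351/9740) = 360380/13.
3.6⁷ = 612220032/78125 falls short of 360380/13 but 3.6⁸ ≈28211.1 reaches it, so n = 8.

8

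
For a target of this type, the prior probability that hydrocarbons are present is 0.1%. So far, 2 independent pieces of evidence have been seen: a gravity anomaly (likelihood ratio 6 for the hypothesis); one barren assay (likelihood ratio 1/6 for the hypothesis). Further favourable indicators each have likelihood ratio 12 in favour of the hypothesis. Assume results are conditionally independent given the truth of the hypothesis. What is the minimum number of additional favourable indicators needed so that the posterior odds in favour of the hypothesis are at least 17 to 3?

Prior odds = 0.001/0.999 = 1/999.
Combined Bayes factor of the evidence already in hand = 6 × (1/6) = 1.
Odds after that evidence = (1/999) × 1 = 1/999.
Target odds = 17/3.
Need 12ⁿ ≥ 17/3 ÷ (1/999) = 5661.
12³ = 1728 falls short of 5661 but 12⁴ = 20736 reaches it, so n = 4.

4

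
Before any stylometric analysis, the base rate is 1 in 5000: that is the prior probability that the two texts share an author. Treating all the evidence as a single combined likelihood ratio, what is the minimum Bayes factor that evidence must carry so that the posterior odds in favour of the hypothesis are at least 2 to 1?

9998

Prior odds = 0.0002/0.9998 = 1/4999.
Target odds = 2.
Required Bayes factor = 2 ÷ (1/4999) = 9998.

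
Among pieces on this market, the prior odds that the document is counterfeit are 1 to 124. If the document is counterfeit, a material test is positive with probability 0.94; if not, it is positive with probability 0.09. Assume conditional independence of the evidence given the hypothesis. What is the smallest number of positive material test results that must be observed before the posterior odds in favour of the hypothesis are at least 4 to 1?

Prior odds = 1/124.
Likelihood ratio of a positive = 0.94/0.09 = 94/9.
Target odds = 4.
Need (1/124) × (94/9)ⁿ ≥ 4, i.e. (94/9)ⁿ ≥ 496.
(94/9)² = 8836/81 falls short of 496 but (94/9)³ = 830584/729 reaches it, so n = 3.

3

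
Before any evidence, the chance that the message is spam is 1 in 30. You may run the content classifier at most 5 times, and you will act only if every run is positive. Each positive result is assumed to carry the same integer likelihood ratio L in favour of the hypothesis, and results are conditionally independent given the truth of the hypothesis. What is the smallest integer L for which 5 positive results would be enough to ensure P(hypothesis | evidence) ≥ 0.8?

Prior odds = (1/30)/(29/30) = 1/29.
Target odds = 0.8/0.2 = 4.
Need L⁵ ≥ 4 ÷ (1/29) = 116.
2⁵ = 32 < 116 ≤ 243 = 3⁵, so L = 3.

3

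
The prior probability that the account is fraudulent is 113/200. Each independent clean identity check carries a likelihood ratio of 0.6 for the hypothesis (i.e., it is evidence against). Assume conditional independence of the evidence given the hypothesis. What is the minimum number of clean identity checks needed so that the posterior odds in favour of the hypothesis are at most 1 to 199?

11

Prior odds = 0.565/0.435 = 113/87.
Likelihood ratio per clean identity check = 0.6.
Target odds = 1/199.
Need (113/87) × 0.6ⁿ ≤ 1/199, i.e. 0.6ⁿ ≤ 87/22487.
0.6¹⁰ = 59049/9765625 is still above 87/22487 but 0.6¹¹ = 177147/48828125 is at or below it, so n = 11.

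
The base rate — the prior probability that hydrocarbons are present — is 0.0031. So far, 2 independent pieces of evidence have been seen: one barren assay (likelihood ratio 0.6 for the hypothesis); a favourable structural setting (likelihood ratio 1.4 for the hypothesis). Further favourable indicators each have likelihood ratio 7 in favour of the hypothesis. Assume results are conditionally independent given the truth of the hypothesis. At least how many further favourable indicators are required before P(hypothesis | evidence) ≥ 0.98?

Prior odds = 0.0031/0.9969 = 31/9969.
Combined Bayes factor of the evidence already in hand = 0.6 × 1.4 = 0.84.
Odds after that evidence = (31/9969) × 0.84 = 217/83075.
Target odds = 0.98/0.02 = 49.
Need 7ⁿ ≥ 49 ÷ (217/83075) = 581525/31.
7⁵ = 16807 falls short of 581525/31 but 7⁶ = 117649 reaches it, so n = 6.

6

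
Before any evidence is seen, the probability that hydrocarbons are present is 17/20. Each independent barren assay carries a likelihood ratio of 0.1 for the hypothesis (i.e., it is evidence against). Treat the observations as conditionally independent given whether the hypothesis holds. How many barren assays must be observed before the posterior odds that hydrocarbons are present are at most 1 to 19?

3

Prior odds: 0.85 ÷ 0.15 = 17/3.
Likelihood ratio per barren assay = 0.1.
Target odds = 1/19.
Need (17/3) × 0.1ⁿ ≤ 1/19, i.e. 0.1ⁿ ≤ 3/323.
0.1² = 0.01 is still above 3/323 but 0.1³ = 0.001 is at or below it, so n = 3.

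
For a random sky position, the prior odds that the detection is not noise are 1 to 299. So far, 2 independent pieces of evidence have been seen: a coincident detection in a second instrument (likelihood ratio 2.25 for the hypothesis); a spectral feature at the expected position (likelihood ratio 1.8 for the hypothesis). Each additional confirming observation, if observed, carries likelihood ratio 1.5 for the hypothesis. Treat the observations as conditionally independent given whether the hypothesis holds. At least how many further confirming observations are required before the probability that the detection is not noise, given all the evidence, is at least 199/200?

24

Prior odds = 1/299.
Combined Bayes factor of the evidence already in hand = 2.25 × 1.8 = 4.05.
Odds after that evidence = (1/299) × 4.05 = 81/5980.
Target odds = 0.995/0.005 = 199.
Need 1.5ⁿ ≥ 199 ÷ (81/5980) = 1190020/81.
1.5²³ ≈11222.7 falls short of 1190020/81 but 1.5²⁴ ≈16834.1 reaches it, so n = 24.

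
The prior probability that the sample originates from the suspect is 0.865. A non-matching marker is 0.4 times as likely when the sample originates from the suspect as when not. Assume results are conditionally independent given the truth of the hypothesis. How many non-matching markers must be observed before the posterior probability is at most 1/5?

4

Prior odds: 0.865 ÷ 0.135 = 173/27.
Likelihood ratio per non-matching marker = 0.4.
Target odds: 0.2 ÷ 0.8 = 0.25.
Need (173/27) × 0.4ⁿ ≤ 0.25, i.e. 0.4ⁿ ≤ 27/692.
0.4³ = 0.064 is still above 27/692 but 0.4⁴ = 0.0256 is at or below it, so n = 4.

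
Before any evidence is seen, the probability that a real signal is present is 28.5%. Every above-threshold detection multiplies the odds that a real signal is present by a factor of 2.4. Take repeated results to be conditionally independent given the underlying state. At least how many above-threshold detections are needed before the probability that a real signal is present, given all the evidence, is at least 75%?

Prior odds = 0.285/0.715 = 57/143.
Likelihood ratio per above-threshold detection = 2.4.
Target posterior odds = 0.75/0.25 = 3.
Need (57/143) × 2.4ⁿ ≥ 3, i.e. 2.4ⁿ ≥ 143/19.
2.4² = 5.76 falls short of 143/19 but 2.4³ = 13.824 reaches it, so n = 3.

3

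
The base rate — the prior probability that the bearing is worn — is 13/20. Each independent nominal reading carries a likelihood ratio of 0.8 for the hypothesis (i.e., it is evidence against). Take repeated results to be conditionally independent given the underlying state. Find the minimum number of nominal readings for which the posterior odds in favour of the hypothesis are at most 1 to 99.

24

Prior odds: 0.65 ÷ 0.35 = 13/7.
Likelihood ratio per nominal reading = 0.8.
Target odds = 1/99.
Require 0.8ⁿ ≤ 1/99 ÷ (13/7) = 7/1287.
0.8²³ ≈0.00590296 is still above 7/1287 but 0.8²⁴ ≈0.00472237 is at or below it, so n = 24.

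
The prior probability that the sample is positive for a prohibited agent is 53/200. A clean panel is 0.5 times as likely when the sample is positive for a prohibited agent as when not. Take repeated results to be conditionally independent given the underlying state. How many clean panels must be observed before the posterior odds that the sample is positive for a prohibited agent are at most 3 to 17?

2

Prior odds = 0.265/0.735 = 53/147.
Likelihood ratio per clean panel = 0.5.
Target odds = 3/17.
Need (53/147) × 0.5ⁿ ≤ 3/17, i.e. 0.5ⁿ ≤ 441/901.
0.5¹ = 0.5 is still above 441/901 but 0.5² = 0.25 is at or below it, so n = 2.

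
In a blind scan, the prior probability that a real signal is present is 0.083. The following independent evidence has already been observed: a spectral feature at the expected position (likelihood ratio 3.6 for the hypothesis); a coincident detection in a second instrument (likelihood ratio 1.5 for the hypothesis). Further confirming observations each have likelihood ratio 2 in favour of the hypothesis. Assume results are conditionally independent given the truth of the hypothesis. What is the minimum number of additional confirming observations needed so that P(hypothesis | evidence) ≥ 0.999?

11

Prior odds = 0.083/0.917 = 83/917.
Combined Bayes factor of the evidence already in hand = 3.6 × 1.5 = 5.4.
Odds after that evidence = (83/917) × 5.4 = 2241/4585.
Target odds = 0.999/0.001 = 999.
Need 2ⁿ ≥ 999 ÷ (2241/4585) = 169645/83.
2¹⁰ = 1024 falls short of 169645/83 but 2¹¹ = 2048 reaches it, so n = 11.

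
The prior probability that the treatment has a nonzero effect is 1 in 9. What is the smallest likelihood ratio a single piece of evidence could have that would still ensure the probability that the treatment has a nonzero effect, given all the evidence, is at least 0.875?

56

Prior odds = (1/9)/(8/9) = 0.125.
Target odds = 0.875/0.125 = 7.
Required Bayes factor = 7 ÷ 0.125 = 56.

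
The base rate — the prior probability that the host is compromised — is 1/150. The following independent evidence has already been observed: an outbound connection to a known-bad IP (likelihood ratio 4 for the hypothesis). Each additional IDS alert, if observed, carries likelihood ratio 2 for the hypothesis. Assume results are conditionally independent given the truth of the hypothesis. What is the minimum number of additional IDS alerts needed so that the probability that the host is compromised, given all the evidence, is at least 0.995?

Prior odds = (1/150)/(149/150) = 1/149.
Bayes factor of the evidence already in hand = 4.
Odds after that evidence = (1/149) × 4 = 4/149.
Target odds = 0.995/0.005 = 199.
Need 2ⁿ ≥ 199 ÷ (4/149) = 7412.75.
2¹² = 4096 falls short of 7412.75 but 2¹³ = 8192 reaches it, so n = 13.

13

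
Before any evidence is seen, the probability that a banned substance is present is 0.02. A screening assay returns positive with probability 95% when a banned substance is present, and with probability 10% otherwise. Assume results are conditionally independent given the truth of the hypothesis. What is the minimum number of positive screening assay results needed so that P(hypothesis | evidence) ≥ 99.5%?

5

Prior odds = 0.02/0.98 = 1/49.
Likelihood ratio of a positive result = 0.95/0.1 = 9.5.
Target posterior odds = 0.995/0.005 = 199.
Require 9.5ⁿ ≥ 199 ÷ (1/49) = 9751.
9.5⁴ = 8145.0625 falls short of 9751 but 9.5⁵ = 77378.09375 reaches it, so n = 5.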